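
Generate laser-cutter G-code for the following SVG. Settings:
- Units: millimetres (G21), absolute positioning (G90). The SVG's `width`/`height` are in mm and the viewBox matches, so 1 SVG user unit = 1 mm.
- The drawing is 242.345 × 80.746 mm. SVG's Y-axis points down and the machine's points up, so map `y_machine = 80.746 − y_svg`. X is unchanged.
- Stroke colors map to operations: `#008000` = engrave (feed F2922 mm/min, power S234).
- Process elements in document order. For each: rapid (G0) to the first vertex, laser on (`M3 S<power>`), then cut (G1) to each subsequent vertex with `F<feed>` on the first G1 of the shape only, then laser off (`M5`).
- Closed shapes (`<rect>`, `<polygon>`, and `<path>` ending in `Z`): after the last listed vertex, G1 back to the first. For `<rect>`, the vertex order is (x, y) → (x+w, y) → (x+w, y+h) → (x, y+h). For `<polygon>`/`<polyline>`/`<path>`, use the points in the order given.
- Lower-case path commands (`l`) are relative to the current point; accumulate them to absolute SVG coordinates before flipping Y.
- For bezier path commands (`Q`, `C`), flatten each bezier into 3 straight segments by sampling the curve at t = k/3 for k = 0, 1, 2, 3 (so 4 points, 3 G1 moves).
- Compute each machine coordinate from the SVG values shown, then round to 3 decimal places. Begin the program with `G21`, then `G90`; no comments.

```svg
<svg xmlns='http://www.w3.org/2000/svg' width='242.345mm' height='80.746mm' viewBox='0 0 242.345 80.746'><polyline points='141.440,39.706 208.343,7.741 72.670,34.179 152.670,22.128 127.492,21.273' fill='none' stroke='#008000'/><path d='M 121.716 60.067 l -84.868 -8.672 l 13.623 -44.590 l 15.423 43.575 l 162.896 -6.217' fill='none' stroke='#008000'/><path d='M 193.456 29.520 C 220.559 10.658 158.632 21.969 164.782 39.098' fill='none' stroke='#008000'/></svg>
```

G21
G90
G0 X141.440 Y41.040
M3 S234
G1 X208.343 Y73.005 F2922
G1 X72.670 Y46.567
G1 X152.670 Y58.618
G1 X127.492 Y59.473
M5
G0 X121.716 Y20.679
M3 S234
G1 X36.848 Y29.351 F2922
G1 X50.471 Y73.941
G1 X65.894 Y30.366
G1 X228.790 Y36.583
M5
G0 X193.456 Y51.226
M3 S234
G1 X196.701 Y60.932 F2922
G1 X175.506 Y55.936
G1 X164.782 Y41.648
M5

viewBox `0 0 242.345 80.746` with mm width/height → 1 unit = 1 mm. Flip: y_m = 80.746 − y_svg.

**Shape 1** — `<polyline>` open polyline, stroke `#008000` → engrave (S234, F2922). Machine vertices: (141.440,41.040) → (208.343,73.005) → (72.670,46.567) → (152.670,58.618) → (127.492,59.473). Open path.

**Shape 2** — `<path>` open polyline, stroke `#008000` → engrave (S234, F2922). Machine vertices: (121.716,20.679) → (36.848,29.351) → (50.471,73.941) → (65.894,30.366) → (228.790,36.583). Open path.

**Shape 3** — `<path>` cubic bezier, stroke `#008000` → engrave (S234, F2922). Control points (SVG): P0=(193.456,29.520), P1=(220.559,10.658), P2=(158.632,21.969), P3=(164.782,39.098); sampled at t=k/3. Machine vertices: (193.456,51.226) → (196.701,60.932) → (175.506,55.936) → (164.782,41.648). Open path.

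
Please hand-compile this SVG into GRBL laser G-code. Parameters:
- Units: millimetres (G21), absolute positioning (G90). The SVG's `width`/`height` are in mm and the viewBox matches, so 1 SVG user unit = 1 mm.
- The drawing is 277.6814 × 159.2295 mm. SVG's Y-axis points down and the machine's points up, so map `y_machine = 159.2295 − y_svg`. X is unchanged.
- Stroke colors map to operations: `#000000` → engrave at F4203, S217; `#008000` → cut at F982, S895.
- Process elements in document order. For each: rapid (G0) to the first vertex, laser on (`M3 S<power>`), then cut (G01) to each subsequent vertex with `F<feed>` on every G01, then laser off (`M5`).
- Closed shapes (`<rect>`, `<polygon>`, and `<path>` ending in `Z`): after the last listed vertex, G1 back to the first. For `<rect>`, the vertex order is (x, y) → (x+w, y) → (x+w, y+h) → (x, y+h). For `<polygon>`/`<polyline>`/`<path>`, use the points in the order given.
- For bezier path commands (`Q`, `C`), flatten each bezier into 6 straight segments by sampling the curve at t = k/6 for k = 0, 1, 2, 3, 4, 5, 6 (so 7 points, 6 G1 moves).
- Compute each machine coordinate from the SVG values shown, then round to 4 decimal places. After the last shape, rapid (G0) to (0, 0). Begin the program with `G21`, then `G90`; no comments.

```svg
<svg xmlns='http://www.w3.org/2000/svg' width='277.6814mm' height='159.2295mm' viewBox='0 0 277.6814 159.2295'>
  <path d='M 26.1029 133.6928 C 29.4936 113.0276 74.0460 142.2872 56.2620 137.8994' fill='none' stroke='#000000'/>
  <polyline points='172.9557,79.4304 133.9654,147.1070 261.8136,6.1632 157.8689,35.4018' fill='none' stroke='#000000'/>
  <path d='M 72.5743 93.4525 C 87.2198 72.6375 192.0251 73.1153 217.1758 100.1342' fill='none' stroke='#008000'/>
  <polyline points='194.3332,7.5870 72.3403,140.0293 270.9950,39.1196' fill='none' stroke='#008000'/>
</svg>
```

G21
G90
G0 X26.1029 Y25.5367
M3 S217
G01 X30.7492 Y32.0958 F4203
G01 X39.3809 Y32.6556 F4203
G01 X49.1230 Y29.5374 F4203
G01 X57.1005 Y25.0628 F4203
G01 X60.4385 Y21.5532 F4203
G01 X56.2620 Y21.3301 F4203
M5
G0 X172.9557 Y79.7991
M3 S217
G01 X133.9654 Y12.1225 F4203
G01 X261.8136 Y153.0663 F4203
G01 X157.8689 Y123.8277 F4203
M5
G0 X72.5743 Y65.7770
M3 S895
G01 X86.6242 Y74.3858 F982
G01 X110.9836 Y79.3000 F982
G01 X140.9356 Y80.3739 F982
G01 X171.7630 Y77.4615 F982
G01 X198.7487 Y70.4173 F982
G01 X217.1758 Y59.0953 F982
M5
G0 X194.3332 Y151.6425
M3 S895
G01 X72.3403 Y19.2002 F982
G01 X270.9950 Y120.1099 F982
M5
G0 X0.0000 Y0.0000

viewBox `0 0 277.6814 159.2295` with mm width/height → 1 unit = 1 mm. Flip: y_m = 159.2295 − y_svg.

**Shape 1** — `<path>` cubic bezier, stroke `#000000` → engrave (S217, F4203). Control points (SVG): P0=(26.1029,133.6928), P1=(29.4936,113.0276), P2=(74.0460,142.2872), P3=(56.2620,137.8994); sampled at t=k/6. Machine vertices: (26.1029,25.5367) → (30.7492,32.0958) → (39.3809,32.6556) → (49.1230,29.5374) → (57.1005,25.0628) → (60.4385,21.5532) → (56.2620,21.3301). Open path.

**Shape 2** — `<polyline>` open polyline, stroke `#000000` → engrave (S217, F4203). Machine vertices: (172.9557,79.7991) → (133.9654,12.1225) → (261.8136,153.0663) → (157.8689,123.8277). Open path.

**Shape 3** — `<path>` cubic bezier, stroke `#008000` → cut (S895, F982). Control points (SVG): P0=(72.5743,93.4525), P1=(87.2198,72.6375), P2=(192.0251,73.1153), P3=(217.1758,100.1342); sampled at t=k/6. Machine vertices: (72.5743,65.7770) → (86.6242,74.3858) → (110.9836,79.3000) → (140.9356,80.3739) → (171.7630,77.4615) → (198.7487,70.4173) → (217.1758,59.0953). Open path.

**Shape 4** — `<polyline>` open polyline, stroke `#008000` → cut (S895, F982). Machine vertices: (194.3332,151.6425) → (72.3403,19.2002) → (270.9950,120.1099). Open path.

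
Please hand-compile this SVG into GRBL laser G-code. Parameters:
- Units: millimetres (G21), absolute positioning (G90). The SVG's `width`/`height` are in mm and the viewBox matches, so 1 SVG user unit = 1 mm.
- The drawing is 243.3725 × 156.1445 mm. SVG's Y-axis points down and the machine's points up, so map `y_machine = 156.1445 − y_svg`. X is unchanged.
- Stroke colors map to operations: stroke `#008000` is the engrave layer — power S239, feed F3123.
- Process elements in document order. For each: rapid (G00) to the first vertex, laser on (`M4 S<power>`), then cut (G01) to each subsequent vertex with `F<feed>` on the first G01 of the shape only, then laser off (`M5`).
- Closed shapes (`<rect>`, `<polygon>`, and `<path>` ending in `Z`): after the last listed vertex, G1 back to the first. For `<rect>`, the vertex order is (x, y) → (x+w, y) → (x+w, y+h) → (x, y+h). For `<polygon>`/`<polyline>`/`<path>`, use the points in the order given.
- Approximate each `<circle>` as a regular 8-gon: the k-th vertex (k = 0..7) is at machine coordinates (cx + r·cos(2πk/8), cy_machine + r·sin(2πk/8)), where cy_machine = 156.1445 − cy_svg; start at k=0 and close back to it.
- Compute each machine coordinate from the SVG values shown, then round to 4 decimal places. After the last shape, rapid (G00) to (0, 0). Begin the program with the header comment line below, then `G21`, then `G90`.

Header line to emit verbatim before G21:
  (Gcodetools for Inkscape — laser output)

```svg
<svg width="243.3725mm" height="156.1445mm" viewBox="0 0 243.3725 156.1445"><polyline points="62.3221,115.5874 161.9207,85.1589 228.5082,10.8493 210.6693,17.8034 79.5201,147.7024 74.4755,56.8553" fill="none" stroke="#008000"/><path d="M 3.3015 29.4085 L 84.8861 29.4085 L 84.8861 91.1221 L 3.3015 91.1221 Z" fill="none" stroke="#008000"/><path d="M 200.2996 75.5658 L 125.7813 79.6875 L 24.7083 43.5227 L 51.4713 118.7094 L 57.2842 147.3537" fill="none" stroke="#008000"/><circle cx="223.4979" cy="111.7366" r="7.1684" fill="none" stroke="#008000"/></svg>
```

viewBox `0 0 243.3725 156.1445` with mm width/height → 1 unit = 1 mm. Flip: y_m = 156.1445 − y_svg.

**Shape 1** — `<polyline>` open polyline, stroke `#008000` → engrave (S239, F3123). Machine vertices: (62.3221,40.5571) → (161.9207,70.9856) → (228.5082,145.2952) → (210.6693,138.3411) → (79.5201,8.4421) → (74.4755,99.2892). Open path.

**Shape 2** — `<path>` rectangle, stroke `#008000` → engrave (S239, F3123). Machine vertices: (3.3015,126.7360) → (84.8861,126.7360) → (84.8861,65.0224) → (3.3015,65.0224) → (3.3015,126.7360). Closed: final G1 returns to the first vertex.

**Shape 3** — `<path>` open polyline, stroke `#008000` → engrave (S239, F3123). Machine vertices: (200.2996,80.5787) → (125.7813,76.4570) → (24.7083,112.6218) → (51.4713,37.4351) → (57.2842,8.7908). Open path.

**Shape 4** — `<circle>` circle, stroke `#008000` → engrave (S239, F3123). Machine vertices: (230.6663,44.4079) → (228.5667,49.4767) → (223.4979,51.5763) → (218.4291,49.4767) → (216.3295,44.4079) → (218.4291,39.3391) → (223.4979,37.2395) → (228.5667,39.3391) → (230.6663,44.4079). Closed: final G1 returns to the first vertex.

(Gcodetools for Inkscape — laser output)
G21
G90
G00 X62.3221 Y40.5571
M4 S239
G01 X161.9207 Y70.9856 F3123
G01 X228.5082 Y145.2952
G01 X210.6693 Y138.3411
G01 X79.5201 Y8.4421
G01 X74.4755 Y99.2892
M5
G00 X3.3015 Y126.7360
M4 S239
G01 X84.8861 Y126.7360 F3123
G01 X84.8861 Y65.0224
G01 X3.3015 Y65.0224
G01 X3.3015 Y126.7360
M5
G00 X200.2996 Y80.5787
M4 S239
G01 X125.7813 Y76.4570 F3123
G01 X24.7083 Y112.6218
G01 X51.4713 Y37.4351
G01 X57.2842 Y8.7908
M5
G00 X230.6663 Y44.4079
M4 S239
G01 X228.5667 Y49.4767 F3123
G01 X223.4979 Y51.5763
G01 X218.4291 Y49.4767
G01 X216.3295 Y44.4079
G01 X218.4291 Y39.3391
G01 X223.4979 Y37.2395
G01 X228.5667 Y39.3391
G01 X230.6663 Y44.4079
M5
G00 X0.0000 Y0.0000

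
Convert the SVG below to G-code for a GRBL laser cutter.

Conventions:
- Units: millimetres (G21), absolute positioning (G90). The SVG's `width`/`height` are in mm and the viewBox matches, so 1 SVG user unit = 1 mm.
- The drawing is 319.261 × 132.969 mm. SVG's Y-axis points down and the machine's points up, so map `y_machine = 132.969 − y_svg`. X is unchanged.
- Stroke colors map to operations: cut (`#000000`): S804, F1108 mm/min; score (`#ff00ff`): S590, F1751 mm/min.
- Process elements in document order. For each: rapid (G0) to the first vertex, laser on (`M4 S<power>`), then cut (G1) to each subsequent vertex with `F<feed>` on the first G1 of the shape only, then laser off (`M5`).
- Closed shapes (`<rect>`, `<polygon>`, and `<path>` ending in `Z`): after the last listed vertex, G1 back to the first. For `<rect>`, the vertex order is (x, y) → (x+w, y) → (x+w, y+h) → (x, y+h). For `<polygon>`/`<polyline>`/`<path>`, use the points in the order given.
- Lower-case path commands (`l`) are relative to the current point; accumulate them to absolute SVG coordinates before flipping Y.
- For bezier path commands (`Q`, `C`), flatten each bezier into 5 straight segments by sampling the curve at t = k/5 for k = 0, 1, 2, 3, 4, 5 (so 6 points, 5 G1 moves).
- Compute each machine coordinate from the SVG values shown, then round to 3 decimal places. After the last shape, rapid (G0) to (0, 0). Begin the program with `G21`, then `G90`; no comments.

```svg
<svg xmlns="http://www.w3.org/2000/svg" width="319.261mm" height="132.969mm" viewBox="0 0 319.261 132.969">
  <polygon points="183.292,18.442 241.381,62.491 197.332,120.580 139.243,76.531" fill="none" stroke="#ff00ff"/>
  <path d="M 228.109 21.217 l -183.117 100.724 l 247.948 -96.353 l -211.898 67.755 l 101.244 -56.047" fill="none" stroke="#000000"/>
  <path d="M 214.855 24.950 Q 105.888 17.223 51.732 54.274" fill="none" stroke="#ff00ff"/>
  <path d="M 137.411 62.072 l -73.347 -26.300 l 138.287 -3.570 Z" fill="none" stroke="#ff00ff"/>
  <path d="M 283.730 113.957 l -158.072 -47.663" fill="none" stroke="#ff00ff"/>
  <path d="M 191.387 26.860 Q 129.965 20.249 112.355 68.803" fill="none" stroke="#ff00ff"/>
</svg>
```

G21
G90
G0 X183.292 Y114.527
M4 S590
G1 X241.381 Y70.478 F1751
G1 X197.332 Y12.389
G1 X139.243 Y56.438
G1 X183.292 Y114.527
M5
G0 X228.109 Y111.752
M4 S804
G1 X44.992 Y11.028 F1108
G1 X292.940 Y107.381
G1 X81.042 Y39.626
G1 X182.286 Y95.673
M5
G0 X214.855 Y108.019
M4 S590
G1 X173.461 Y109.319 F1751
G1 X136.451 Y107.036
G1 X103.827 Y101.171
G1 X75.587 Y91.724
G1 X51.732 Y78.695
M5
G0 X137.411 Y70.897
M4 S590
G1 X64.064 Y97.197 F1751
G1 X202.351 Y100.767
G1 X137.411 Y70.897
M5
G0 X283.730 Y19.012
M4 S590
G1 X125.658 Y66.675 F1751
M5
G0 X191.387 Y106.109
M4 S590
G1 X168.571 Y106.547 F1751
G1 X149.259 Y102.571
G1 X133.453 Y94.183
G1 X121.151 Y81.381
G1 X112.355 Y64.166
M5
G0 X0.000 Y0.000

viewBox `0 0 319.261 132.969` with mm width/height → 1 unit = 1 mm. Flip: y_m = 132.969 − y_svg.

**Shape 1** — `<polygon>` regular polygon, stroke `#ff00ff` → score (S590, F1751). Machine vertices: (183.292,114.527) → (241.381,70.478) → (197.332,12.389) → (139.243,56.438) → (183.292,114.527). Closed: final G1 returns to the first vertex.

**Shape 2** — `<path>` open polyline, stroke `#000000` → cut (S804, F1108). Machine vertices: (228.109,111.752) → (44.992,11.028) → (292.940,107.381) → (81.042,39.626) → (182.286,95.673). Open path.

**Shape 3** — `<path>` quadratic bezier, stroke `#ff00ff` → score (S590, F1751). Control points (SVG): P0=(214.855,24.950), P1=(105.888,17.223), P2=(51.732,54.274); sampled at t=k/5. Machine vertices: (214.855,108.019) → (173.461,109.319) → (136.451,107.036) → (103.827,101.171) → (75.587,91.724) → (51.732,78.695). Open path.

**Shape 4** — `<path>` closed polygon, stroke `#ff00ff` → score (S590, F1751). Machine vertices: (137.411,70.897) → (64.064,97.197) → (202.351,100.767) → (137.411,70.897). Closed: final G1 returns to the first vertex.

**Shape 5** — `<path>` line segment, stroke `#ff00ff` → score (S590, F1751). Machine vertices: (283.730,19.012) → (125.658,66.675). Open path.

**Shape 6** — `<path>` quadratic bezier, stroke `#ff00ff` → score (S590, F1751). Control points (SVG): P0=(191.387,26.860), P1=(129.965,20.249), P2=(112.355,68.803); sampled at t=k/5. Machine vertices: (191.387,106.109) → (168.571,106.547) → (149.259,102.571) → (133.453,94.183) → (121.151,81.381) → (112.355,64.166). Open path.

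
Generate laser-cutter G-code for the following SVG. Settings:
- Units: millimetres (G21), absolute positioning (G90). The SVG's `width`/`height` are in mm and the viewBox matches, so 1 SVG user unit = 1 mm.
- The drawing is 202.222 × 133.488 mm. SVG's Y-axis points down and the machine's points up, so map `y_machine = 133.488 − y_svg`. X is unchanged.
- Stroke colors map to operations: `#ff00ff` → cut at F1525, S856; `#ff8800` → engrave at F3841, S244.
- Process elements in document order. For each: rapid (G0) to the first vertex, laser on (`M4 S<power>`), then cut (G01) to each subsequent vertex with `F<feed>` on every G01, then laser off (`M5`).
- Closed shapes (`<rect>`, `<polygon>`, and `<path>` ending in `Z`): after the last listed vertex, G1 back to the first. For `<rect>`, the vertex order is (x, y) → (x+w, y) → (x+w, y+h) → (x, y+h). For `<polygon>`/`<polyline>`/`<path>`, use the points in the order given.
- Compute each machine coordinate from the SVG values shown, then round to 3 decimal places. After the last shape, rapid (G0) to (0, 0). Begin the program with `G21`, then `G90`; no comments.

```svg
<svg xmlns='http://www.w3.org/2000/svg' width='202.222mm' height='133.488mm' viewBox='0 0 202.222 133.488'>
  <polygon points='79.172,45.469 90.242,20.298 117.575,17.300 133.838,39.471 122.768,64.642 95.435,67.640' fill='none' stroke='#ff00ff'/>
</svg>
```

1 u = 1 mm; y_m = 133.488 − y.

[1] `<polygon>` regular polygon, #ff00ff→cut S856 F1525: (79.172,88.019) → (90.242,113.190) → (117.575,116.188) → (133.838,94.017) → (122.768,68.846) → (95.435,65.848) → (79.172,88.019) (closed)

G21
G90
G0 X79.172 Y88.019
M4 S856
G01 X90.242 Y113.190 F1525
G01 X117.575 Y116.188 F1525
G01 X133.838 Y94.017 F1525
G01 X122.768 Y68.846 F1525
G01 X95.435 Y65.848 F1525
G01 X79.172 Y88.019 F1525
M5
G0 X0.000 Y0.000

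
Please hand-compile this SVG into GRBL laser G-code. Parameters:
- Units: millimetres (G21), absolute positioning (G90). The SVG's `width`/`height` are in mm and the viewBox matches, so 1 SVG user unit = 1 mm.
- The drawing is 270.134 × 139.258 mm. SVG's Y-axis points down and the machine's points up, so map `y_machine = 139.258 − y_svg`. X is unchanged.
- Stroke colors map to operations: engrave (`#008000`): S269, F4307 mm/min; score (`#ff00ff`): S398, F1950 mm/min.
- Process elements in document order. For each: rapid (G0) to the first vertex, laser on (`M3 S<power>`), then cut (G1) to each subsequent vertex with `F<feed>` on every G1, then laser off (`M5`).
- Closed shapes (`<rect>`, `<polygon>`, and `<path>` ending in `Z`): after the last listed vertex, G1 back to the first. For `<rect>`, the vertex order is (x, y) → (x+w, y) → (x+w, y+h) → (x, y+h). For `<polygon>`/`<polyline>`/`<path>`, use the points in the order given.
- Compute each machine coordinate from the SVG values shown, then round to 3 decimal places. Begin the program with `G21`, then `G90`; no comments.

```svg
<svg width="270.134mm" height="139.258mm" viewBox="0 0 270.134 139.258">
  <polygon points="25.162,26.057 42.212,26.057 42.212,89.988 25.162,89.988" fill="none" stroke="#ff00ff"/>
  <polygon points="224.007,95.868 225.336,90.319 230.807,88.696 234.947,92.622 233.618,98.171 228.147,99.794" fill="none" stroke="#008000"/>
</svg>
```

G21
G90
G0 X25.162 Y113.201
M3 S398
G1 X42.212 Y113.201 F1950
G1 X42.212 Y49.270 F1950
G1 X25.162 Y49.270 F1950
G1 X25.162 Y113.201 F1950
M5
G0 X224.007 Y43.390
M3 S269
G1 X225.336 Y48.939 F4307
G1 X230.807 Y50.562 F4307
G1 X234.947 Y46.636 F4307
G1 X233.618 Y41.087 F4307
G1 X228.147 Y39.464 F4307
G1 X224.007 Y43.390 F4307
M5

Since the viewBox matches the mm dimensions, user units are millimetres directly. The only transform is the Y-flip y_m = 139.258 − y_svg.

Shape 1 is a rectangle drawn with `<polygon>`. Its stroke #ff00ff means score at S398, F1950. After flipping Y the toolpath is (25.162,113.201) → (42.212,113.201) → (42.212,49.270) → (25.162,49.270) → (25.162,113.201), returning to the start.

Shape 2 is a regular polygon drawn with `<polygon>`. Its stroke #008000 means engrave at S269, F4307. After flipping Y the toolpath is (224.007,43.390) → (225.336,48.939) → (230.807,50.562) → (234.947,46.636) → (233.618,41.087) → (228.147,39.464) → (224.007,43.390), returning to the start.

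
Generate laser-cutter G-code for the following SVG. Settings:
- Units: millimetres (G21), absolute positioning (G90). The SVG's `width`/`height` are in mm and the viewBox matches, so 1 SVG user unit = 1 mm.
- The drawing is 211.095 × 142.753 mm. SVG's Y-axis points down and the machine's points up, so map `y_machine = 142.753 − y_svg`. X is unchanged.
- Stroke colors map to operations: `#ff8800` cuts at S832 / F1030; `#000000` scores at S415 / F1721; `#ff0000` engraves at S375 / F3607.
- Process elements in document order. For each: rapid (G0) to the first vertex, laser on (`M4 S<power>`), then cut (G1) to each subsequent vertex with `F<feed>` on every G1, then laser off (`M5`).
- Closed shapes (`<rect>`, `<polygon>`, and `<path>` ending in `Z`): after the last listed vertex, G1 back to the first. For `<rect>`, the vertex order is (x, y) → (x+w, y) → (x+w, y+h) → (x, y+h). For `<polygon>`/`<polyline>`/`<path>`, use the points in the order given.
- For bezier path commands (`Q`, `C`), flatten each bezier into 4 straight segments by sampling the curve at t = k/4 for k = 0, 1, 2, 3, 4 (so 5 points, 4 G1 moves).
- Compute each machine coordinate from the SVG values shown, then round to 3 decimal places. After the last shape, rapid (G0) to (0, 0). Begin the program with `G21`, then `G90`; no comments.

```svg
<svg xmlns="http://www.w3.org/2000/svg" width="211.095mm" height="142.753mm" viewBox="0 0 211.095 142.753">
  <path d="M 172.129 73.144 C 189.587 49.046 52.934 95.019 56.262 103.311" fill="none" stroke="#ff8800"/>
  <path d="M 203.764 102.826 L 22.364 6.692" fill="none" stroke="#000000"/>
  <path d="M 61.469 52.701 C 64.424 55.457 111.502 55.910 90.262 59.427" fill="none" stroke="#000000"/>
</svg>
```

G21
G90
G0 X172.129 Y69.609
M4 S832
G1 X160.922 Y76.228 F1030
G1 X119.494 Y66.672 F1030
G1 X75.417 Y51.043 F1030
G1 X56.262 Y39.442 F1030
M5
G0 X203.764 Y39.927
M4 S415
G1 X22.364 Y136.061 F1721
M5
G0 X61.469 Y90.052
M4 S415
G1 X70.201 Y88.333 F1721
G1 X84.939 Y86.974 F1721
G1 X95.139 Y85.473 F1721
G1 X90.262 Y83.326 F1721
M5
G0 X0.000 Y0.000

viewBox `0 0 211.095 142.753` with mm width/height → 1 unit = 1 mm. Flip: y_m = 142.753 − y_svg.

**Shape 1** — `<path>` cubic bezier, stroke `#ff8800` → cut (S832, F1030). Control points (SVG): P0=(172.129,73.144), P1=(189.587,49.046), P2=(52.934,95.019), P3=(56.262,103.311); sampled at t=k/4. Machine vertices: (172.129,69.609) → (160.922,76.228) → (119.494,66.672) → (75.417,51.043) → (56.262,39.442). Open path.

**Shape 2** — `<path>` line segment, stroke `#000000` → score (S415, F1721). Machine vertices: (203.764,39.927) → (22.364,136.061). Open path.

**Shape 3** — `<path>` cubic bezier, stroke `#000000` → score (S415, F1721). Control points (SVG): P0=(61.469,52.701), P1=(64.424,55.457), P2=(111.502,55.910), P3=(90.262,59.427); sampled at t=k/4. Machine vertices: (61.469,90.052) → (70.201,88.333) → (84.939,86.974) → (95.139,85.473) → (90.262,83.326). Open path.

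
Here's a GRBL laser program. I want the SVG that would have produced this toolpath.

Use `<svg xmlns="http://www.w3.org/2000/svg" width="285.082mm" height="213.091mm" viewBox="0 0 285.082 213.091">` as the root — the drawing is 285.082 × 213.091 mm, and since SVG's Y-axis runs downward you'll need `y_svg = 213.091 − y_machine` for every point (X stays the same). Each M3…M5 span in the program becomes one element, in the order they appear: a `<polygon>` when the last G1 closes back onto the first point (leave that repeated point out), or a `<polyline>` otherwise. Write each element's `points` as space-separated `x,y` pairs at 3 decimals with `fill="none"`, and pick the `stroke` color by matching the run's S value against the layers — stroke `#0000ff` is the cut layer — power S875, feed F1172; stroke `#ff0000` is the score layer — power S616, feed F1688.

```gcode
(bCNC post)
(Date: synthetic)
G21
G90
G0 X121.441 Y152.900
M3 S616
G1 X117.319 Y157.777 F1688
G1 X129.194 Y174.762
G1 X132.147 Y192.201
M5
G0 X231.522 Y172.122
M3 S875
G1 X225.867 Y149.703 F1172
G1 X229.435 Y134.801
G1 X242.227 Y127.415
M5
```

Each laser-on run becomes one SVG element. Flip Y back into SVG space with y_svg = 213.091 − y_machine.

Run 1: S616 ⇒ score layer `#ff0000`. The run is open, so emit a `<polyline>` with points (Y-flipped): 121.441,60.191 117.319,55.314 129.194,38.329 132.147,20.890.

Run 2: power S875 maps to stroke `#0000ff` (cut). The run is open, so emit a `<polyline>` with points (Y-flipped): 231.522,40.969 225.867,63.388 229.435,78.290 242.227,85.676.

<svg xmlns="http://www.w3.org/2000/svg" width="285.082mm" height="213.091mm" viewBox="0 0 285.082 213.091">
  <polyline points="121.441,60.191 117.319,55.314 129.194,38.329 132.147,20.890" fill="none" stroke="#ff0000"/>
  <polyline points="231.522,40.969 225.867,63.388 229.435,78.290 242.227,85.676" fill="none" stroke="#0000ff"/>
</svg>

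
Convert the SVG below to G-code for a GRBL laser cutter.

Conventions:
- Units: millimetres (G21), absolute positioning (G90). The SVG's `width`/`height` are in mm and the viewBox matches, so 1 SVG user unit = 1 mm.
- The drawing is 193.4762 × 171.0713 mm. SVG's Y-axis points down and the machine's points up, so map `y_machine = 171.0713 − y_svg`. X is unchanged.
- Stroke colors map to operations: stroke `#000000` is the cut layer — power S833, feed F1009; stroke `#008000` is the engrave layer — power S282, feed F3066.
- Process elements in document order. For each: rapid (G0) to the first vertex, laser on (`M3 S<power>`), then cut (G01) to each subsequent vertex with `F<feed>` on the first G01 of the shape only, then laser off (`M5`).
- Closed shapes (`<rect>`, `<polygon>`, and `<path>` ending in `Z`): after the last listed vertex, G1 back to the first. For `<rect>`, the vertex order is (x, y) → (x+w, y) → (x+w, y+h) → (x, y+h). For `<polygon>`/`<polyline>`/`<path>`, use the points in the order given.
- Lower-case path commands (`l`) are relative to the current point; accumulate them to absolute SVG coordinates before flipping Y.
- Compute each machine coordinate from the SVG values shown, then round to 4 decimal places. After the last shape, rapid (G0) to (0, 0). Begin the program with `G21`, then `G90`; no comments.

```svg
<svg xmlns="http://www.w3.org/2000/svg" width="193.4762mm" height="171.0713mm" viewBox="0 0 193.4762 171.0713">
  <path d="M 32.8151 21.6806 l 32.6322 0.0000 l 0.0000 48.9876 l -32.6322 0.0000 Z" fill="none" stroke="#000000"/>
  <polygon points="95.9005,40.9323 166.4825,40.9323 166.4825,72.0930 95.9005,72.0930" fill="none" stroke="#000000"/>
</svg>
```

viewBox `0 0 193.4762 171.0713` with mm width/height → 1 unit = 1 mm. Flip: y_m = 171.0713 − y_svg.

**Shape 1** — `<path>` rectangle, stroke `#000000` → cut (S833, F1009). Machine vertices: (32.8151,149.3907) → (65.4473,149.3907) → (65.4473,100.4031) → (32.8151,100.4031) → (32.8151,149.3907). Closed: final G1 returns to the first vertex.

**Shape 2** — `<polygon>` rectangle, stroke `#000000` → cut (S833, F1009). Machine vertices: (95.9005,130.1390) → (166.4825,130.1390) → (166.4825,98.9783) → (95.9005,98.9783) → (95.9005,130.1390). Closed: final G1 returns to the first vertex.

G21
G90
G0 X32.8151 Y149.3907
M3 S833
G01 X65.4473 Y149.3907 F1009
G01 X65.4473 Y100.4031
G01 X32.8151 Y100.4031
G01 X32.8151 Y149.3907
M5
G0 X95.9005 Y130.1390
M3 S833
G01 X166.4825 Y130.1390 F1009
G01 X166.4825 Y98.9783
G01 X95.9005 Y98.9783
G01 X95.9005 Y130.1390
M5
G0 X0.0000 Y0.0000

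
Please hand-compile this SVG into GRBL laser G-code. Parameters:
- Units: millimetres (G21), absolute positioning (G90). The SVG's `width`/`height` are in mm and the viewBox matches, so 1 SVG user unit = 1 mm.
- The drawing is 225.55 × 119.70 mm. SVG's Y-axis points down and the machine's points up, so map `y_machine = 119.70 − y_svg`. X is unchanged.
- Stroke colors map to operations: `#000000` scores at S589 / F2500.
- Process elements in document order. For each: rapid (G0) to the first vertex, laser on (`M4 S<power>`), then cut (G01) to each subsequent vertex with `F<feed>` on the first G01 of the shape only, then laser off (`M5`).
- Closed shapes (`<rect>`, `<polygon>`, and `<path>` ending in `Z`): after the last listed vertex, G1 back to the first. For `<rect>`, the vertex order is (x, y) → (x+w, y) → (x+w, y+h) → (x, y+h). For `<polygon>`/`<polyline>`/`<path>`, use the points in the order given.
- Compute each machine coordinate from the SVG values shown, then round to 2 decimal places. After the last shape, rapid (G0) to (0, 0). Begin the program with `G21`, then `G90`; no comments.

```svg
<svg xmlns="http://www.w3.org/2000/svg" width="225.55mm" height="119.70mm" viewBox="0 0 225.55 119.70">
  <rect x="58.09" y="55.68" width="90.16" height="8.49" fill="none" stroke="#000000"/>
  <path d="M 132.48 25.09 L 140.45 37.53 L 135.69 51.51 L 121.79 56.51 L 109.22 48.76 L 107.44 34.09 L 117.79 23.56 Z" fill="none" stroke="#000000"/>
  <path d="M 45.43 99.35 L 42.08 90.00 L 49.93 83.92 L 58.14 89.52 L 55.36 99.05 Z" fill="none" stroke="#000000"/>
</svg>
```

viewBox `0 0 225.55 119.70` with mm width/height → 1 unit = 1 mm. Flip: y_m = 119.70 − y_svg.

**Shape 1** — `<rect>` rectangle, stroke `#000000` → score (S589, F2500). Machine vertices: (58.09,64.02) → (148.25,64.02) → (148.25,55.53) → (58.09,55.53) → (58.09,64.02). Closed: final G1 returns to the first vertex.

**Shape 2** — `<path>` regular polygon, stroke `#000000` → score (S589, F2500). Machine vertices: (132.48,94.61) → (140.45,82.17) → (135.69,68.19) → (121.79,63.19) → (109.22,70.94) → (107.44,85.61) → (117.79,96.14) → (132.48,94.61). Closed: final G1 returns to the first vertex.

**Shape 3** — `<path>` regular polygon, stroke `#000000` → score (S589, F2500). Machine vertices: (45.43,20.35) → (42.08,29.70) → (49.93,35.78) → (58.14,30.18) → (55.36,20.65) → (45.43,20.35). Closed: final G1 returns to the first vertex.

G21
G90
G0 X58.09 Y64.02
M4 S589
G01 X148.25 Y64.02 F2500
G01 X148.25 Y55.53
G01 X58.09 Y55.53
G01 X58.09 Y64.02
M5
G0 X132.48 Y94.61
M4 S589
G01 X140.45 Y82.17 F2500
G01 X135.69 Y68.19
G01 X121.79 Y63.19
G01 X109.22 Y70.94
G01 X107.44 Y85.61
G01 X117.79 Y96.14
G01 X132.48 Y94.61
M5
G0 X45.43 Y20.35
M4 S589
G01 X42.08 Y29.70 F2500
G01 X49.93 Y35.78
G01 X58.14 Y30.18
G01 X55.36 Y20.65
G01 X45.43 Y20.35
M5
G0 X0.00 Y0.00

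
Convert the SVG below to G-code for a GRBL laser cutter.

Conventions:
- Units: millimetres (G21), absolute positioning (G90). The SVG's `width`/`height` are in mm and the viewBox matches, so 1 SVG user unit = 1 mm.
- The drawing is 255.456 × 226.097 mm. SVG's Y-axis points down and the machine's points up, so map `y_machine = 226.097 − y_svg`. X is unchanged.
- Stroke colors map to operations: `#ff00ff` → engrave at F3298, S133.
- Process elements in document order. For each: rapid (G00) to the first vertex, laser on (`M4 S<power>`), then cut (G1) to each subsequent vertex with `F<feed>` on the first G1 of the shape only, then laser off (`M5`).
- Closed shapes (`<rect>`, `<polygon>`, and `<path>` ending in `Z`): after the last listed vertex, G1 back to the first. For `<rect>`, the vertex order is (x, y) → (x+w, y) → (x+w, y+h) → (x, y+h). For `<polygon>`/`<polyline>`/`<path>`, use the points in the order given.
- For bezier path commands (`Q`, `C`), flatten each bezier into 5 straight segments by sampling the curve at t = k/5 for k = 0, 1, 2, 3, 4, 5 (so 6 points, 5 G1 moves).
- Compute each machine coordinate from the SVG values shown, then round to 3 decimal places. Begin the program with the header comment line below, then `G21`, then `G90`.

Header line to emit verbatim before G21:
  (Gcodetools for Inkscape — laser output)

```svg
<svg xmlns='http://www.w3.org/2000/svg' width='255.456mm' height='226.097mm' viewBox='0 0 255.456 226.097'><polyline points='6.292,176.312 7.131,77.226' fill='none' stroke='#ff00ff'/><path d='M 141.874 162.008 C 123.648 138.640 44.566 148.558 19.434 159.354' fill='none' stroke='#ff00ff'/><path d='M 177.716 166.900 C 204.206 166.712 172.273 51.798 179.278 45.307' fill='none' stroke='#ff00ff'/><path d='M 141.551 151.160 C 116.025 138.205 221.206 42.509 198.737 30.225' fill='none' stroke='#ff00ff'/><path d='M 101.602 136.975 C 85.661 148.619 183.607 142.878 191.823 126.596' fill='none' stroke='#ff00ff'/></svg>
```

Since the viewBox matches the mm dimensions, user units are millimetres directly. The only transform is the Y-flip y_m = 226.097 − y_svg.

Shape 1 is a line segment drawn with `<polyline>`. Its stroke #ff00ff means engrave at S133, F3298. After flipping Y the toolpath is (6.292,49.785) → (7.131,148.871).

Shape 2 is a cubic bezier drawn with `<path>`. Its stroke #ff00ff means engrave at S133, F3298. After flipping Y the toolpath is (141.874,64.089) → (124.554,74.375) → (98.140,78.227) → (68.141,77.203) → (40.069,72.856) → (19.434,66.743).

Shape 3 is a cubic bezier drawn with `<path>`. Its stroke #ff00ff means engrave at S133, F3298. After flipping Y the toolpath is (177.716,59.197) → (187.378,71.292) → (187.692,100.210) → (183.331,135.239) → (178.969,165.670) → (179.278,180.790).

Shape 4 is a cubic bezier drawn with `<path>`. Its stroke #ff00ff means engrave at S133, F3298. After flipping Y the toolpath is (141.551,74.937) → (139.853,91.310) → (157.124,119.565) → (180.963,151.727) → (198.967,179.821) → (198.737,195.872).

Shape 5 is a cubic bezier drawn with `<path>`. Its stroke #ff00ff means engrave at S133, F3298. After flipping Y the toolpath is (101.602,89.122) → (104.075,84.167) → (124.107,83.056) → (151.925,85.460) → (177.755,91.051) → (191.823,99.501).

(Gcodetools for Inkscape — laser output)
G21
G90
G00 X6.292 Y49.785
M4 S133
G1 X7.131 Y148.871 F3298
M5
G00 X141.874 Y64.089
M4 S133
G1 X124.554 Y74.375 F3298
G1 X98.140 Y78.227
G1 X68.141 Y77.203
G1 X40.069 Y72.856
G1 X19.434 Y66.743
M5
G00 X177.716 Y59.197
M4 S133
G1 X187.378 Y71.292 F3298
G1 X187.692 Y100.210
G1 X183.331 Y135.239
G1 X178.969 Y165.670
G1 X179.278 Y180.790
M5
G00 X141.551 Y74.937
M4 S133
G1 X139.853 Y91.310 F3298
G1 X157.124 Y119.565
G1 X180.963 Y151.727
G1 X198.967 Y179.821
G1 X198.737 Y195.872
M5
G00 X101.602 Y89.122
M4 S133
G1 X104.075 Y84.167 F3298
G1 X124.107 Y83.056
G1 X151.925 Y85.460
G1 X177.755 Y91.051
G1 X191.823 Y99.501
M5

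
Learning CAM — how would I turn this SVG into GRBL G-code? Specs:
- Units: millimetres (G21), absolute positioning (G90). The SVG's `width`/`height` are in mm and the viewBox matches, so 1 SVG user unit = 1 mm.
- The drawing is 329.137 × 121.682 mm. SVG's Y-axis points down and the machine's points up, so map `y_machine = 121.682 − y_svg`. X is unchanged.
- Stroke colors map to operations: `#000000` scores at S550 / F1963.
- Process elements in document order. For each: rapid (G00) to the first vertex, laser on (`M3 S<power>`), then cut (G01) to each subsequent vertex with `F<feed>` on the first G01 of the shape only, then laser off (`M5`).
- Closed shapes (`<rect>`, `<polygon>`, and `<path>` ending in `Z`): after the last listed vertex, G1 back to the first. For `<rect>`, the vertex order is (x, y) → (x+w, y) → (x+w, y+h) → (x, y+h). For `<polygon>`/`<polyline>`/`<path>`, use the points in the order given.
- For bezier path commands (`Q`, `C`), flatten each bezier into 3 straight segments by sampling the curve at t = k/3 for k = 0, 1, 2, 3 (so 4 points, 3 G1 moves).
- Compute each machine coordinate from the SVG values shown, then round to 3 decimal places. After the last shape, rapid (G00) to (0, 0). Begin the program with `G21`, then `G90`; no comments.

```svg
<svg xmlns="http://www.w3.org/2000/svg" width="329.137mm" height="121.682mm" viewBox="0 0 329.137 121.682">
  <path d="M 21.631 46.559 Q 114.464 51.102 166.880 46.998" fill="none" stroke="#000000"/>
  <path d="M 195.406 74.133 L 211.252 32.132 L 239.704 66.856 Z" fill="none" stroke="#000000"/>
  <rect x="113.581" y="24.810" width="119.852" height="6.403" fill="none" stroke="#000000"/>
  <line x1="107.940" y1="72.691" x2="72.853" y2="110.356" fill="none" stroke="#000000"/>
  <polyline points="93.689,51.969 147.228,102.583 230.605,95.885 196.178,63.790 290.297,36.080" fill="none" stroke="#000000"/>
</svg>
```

G21
G90
G00 X21.631 Y75.123
M3 S550
G01 X79.029 Y73.055 F1963
G01 X127.445 Y72.909
G01 X166.880 Y74.684
M5
G00 X195.406 Y47.549
M3 S550
G01 X211.252 Y89.550 F1963
G01 X239.704 Y54.826
G01 X195.406 Y47.549
M5
G00 X113.581 Y96.872
M3 S550
G01 X233.433 Y96.872 F1963
G01 X233.433 Y90.469
G01 X113.581 Y90.469
G01 X113.581 Y96.872
M5
G00 X107.940 Y48.991
M3 S550
G01 X72.853 Y11.326 F1963
M5
G00 X93.689 Y69.713
M3 S550
G01 X147.228 Y19.099 F1963
G01 X230.605 Y25.797
G01 X196.178 Y57.892
G01 X290.297 Y85.602
M5
G00 X0.000 Y0.000

Since the viewBox matches the mm dimensions, user units are millimetres directly. The only transform is the Y-flip y_m = 121.682 − y_svg.

Shape 1 is a quadratic bezier drawn with `<path>`. Its stroke #000000 means score at S550, F1963. After flipping Y the toolpath is (21.631,75.123) → (79.029,73.055) → (127.445,72.909) → (166.880,74.684).

Shape 2 is a regular polygon drawn with `<path>`. Its stroke #000000 means score at S550, F1963. After flipping Y the toolpath is (195.406,47.549) → (211.252,89.550) → (239.704,54.826) → (195.406,47.549), returning to the start.

Shape 3 is a rectangle drawn with `<rect>`. Its stroke #000000 means score at S550, F1963. After flipping Y the toolpath is (113.581,96.872) → (233.433,96.872) → (233.433,90.469) → (113.581,90.469) → (113.581,96.872), returning to the start.

Shape 4 is a line segment drawn with `<line>`. Its stroke #000000 means score at S550, F1963. After flipping Y the toolpath is (107.940,48.991) → (72.853,11.326).

Shape 5 is a open polyline drawn with `<polyline>`. Its stroke #000000 means score at S550, F1963. After flipping Y the toolpath is (93.689,69.713) → (147.228,19.099) → (230.605,25.797) → (196.178,57.892) → (290.297,85.602).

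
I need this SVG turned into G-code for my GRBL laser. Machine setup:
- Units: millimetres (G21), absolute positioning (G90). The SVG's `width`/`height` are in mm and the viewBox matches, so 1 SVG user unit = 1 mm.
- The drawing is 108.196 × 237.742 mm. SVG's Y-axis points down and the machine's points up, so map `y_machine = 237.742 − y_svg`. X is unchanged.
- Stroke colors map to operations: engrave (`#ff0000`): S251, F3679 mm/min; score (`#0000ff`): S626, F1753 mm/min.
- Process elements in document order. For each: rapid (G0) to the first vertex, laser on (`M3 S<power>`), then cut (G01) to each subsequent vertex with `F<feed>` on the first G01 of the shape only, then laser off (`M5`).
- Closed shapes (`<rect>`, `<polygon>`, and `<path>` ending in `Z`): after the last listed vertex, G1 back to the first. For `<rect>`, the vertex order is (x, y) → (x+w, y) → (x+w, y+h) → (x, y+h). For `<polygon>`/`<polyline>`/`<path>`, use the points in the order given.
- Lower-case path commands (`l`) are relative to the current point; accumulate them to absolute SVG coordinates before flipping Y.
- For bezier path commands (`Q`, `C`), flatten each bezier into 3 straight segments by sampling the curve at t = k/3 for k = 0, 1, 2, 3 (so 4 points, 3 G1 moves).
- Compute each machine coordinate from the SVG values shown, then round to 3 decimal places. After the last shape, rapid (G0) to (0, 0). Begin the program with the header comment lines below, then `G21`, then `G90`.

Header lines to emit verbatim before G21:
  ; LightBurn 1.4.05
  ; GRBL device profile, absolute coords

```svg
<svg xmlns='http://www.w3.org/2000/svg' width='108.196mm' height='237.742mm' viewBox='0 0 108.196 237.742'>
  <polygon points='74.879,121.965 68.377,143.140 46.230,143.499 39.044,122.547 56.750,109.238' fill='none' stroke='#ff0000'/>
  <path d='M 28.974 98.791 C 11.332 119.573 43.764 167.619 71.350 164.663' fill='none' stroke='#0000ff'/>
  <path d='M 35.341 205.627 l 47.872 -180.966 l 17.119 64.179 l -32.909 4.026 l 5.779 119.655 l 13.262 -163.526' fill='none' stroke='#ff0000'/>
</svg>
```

; LightBurn 1.4.05
; GRBL device profile, absolute coords
G21
G90
G0 X74.879 Y115.777
M3 S251
G01 X68.377 Y94.602 F3679
G01 X46.230 Y94.243
G01 X39.044 Y115.195
G01 X56.750 Y128.504
G01 X74.879 Y115.777
M5
G0 X28.974 Y138.951
M3 S626
G01 X25.989 Y111.980 F1753
G01 X44.183 Y84.225
G01 X71.350 Y73.079
M5
G0 X35.341 Y32.115
M3 S251
G01 X83.213 Y213.081 F3679
G01 X100.332 Y148.902
G01 X67.423 Y144.876
G01 X73.202 Y25.221
G01 X86.464 Y188.747
M5
G0 X0.000 Y0.000

viewBox `0 0 108.196 237.742` with mm width/height → 1 unit = 1 mm. Flip: y_m = 237.742 − y_svg.

**Shape 1** — `<polygon>` regular polygon, stroke `#ff0000` → engrave (S251, F3679). Machine vertices: (74.879,115.777) → (68.377,94.602) → (46.230,94.243) → (39.044,115.195) → (56.750,128.504) → (74.879,115.777). Closed: final G1 returns to the first vertex.

**Shape 2** — `<path>` cubic bezier, stroke `#0000ff` → score (S626, F1753). Control points (SVG): P0=(28.974,98.791), P1=(11.332,119.573), P2=(43.764,167.619), P3=(71.350,164.663); sampled at t=k/3. Machine vertices: (28.974,138.951) → (25.989,111.980) → (44.183,84.225) → (71.350,73.079). Open path.

**Shape 3** — `<path>` open polyline, stroke `#ff0000` → engrave (S251, F3679). Machine vertices: (35.341,32.115) → (83.213,213.081) → (100.332,148.902) → (67.423,144.876) → (73.202,25.221) → (86.464,188.747). Open path.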